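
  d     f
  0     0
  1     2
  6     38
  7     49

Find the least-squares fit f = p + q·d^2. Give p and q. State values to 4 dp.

Sums needed: Σ1 = 4, Σd^2 = 86, Σd^2·d^2 = 3698.
Moment sums: Σf = 89, Σd^2·f = 3771.
Normal equations: [[4, 86]; [86, 3698]]·[p, q]ᵀ = [89, 3771]ᵀ.
det = 4·3698 − 86² = 7396.
p = (89·3698 − 86·3771)/7396 = 28/43; q = (4·3771 − 86·89)/7396 = 3715/3698.

p = 0.6512, q = 1.0046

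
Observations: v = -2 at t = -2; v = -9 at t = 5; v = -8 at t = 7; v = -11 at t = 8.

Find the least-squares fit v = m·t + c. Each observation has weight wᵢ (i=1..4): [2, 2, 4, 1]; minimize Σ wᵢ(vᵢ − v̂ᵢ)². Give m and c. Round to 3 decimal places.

m = -0.743, c = -3.754

Compute the Gram sums: Σwᵢ·t·t = 318, Σwᵢ·t = 42, Σwᵢ·1 = 9.
For MᵀWv: Σwᵢ·t·v = -394, Σwᵢ·v = -65.
Determinant 318·9 − 42² = 1098.
m = ((-394)·9 − 42·(-65))/1098 = -136/183; c = (318·(-65) − 42·(-394))/1098 = -229/61.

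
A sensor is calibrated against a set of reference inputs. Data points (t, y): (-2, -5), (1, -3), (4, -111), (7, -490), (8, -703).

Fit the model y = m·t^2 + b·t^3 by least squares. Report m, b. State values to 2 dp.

The normal system AᵀA·[m, b]ᵀ = Aᵀy is [[6770, 50568]; [50568, 383954]]·[m, b]ᵀ = [-70801, -535073]ᵀ.
det = 6770·383954 − 50568² = 42245956.
m = ((-70801)·383954 − 50568·(-535073))/42245956 = -63377845/21122978; b = (6770·(-535073) − 50568·(-70801))/42245956 = -21089621/21122978.

m = -3.00, b = -1.00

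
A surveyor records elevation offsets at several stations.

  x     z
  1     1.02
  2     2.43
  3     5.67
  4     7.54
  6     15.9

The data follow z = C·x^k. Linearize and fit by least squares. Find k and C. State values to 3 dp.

With ln zᵢ as the transformed response and ln xᵢ as the regressor:
Σln x = 4.9698, Σ(ln x)² = 6.8196, Σln z = 7.4294, Σln x·ln z = 10.2789.
Equations: 6.8196·k + 4.9698·ln C = 10.2789;  4.9698·k + 5·ln C = 7.4294.
Solving (det = 9.3990): k = 1.53972, ln C = -0.04454, so C = exp(-0.04454) = 0.95644.

k = 1.540, C = 0.956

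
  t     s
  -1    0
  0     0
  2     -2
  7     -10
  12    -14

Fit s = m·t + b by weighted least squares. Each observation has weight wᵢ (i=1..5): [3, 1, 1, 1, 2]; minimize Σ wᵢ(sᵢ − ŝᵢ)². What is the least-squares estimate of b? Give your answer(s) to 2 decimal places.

Setting ∂/∂m … = 0 gives: 344·m + 30·b = -410;  30·m + 8·b = -40.
Δ = 344·8 − 30² = 1852.
m = ((-410)·8 − 30·(-40))/1852 = -520/463; b = (344·(-40) − 30·(-410))/1852 = -365/463.

b = -0.79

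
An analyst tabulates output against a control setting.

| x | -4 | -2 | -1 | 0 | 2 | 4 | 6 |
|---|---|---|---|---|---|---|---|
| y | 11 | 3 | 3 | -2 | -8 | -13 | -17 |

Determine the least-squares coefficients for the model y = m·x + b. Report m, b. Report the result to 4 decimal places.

Sums needed: Σx·x = 77, Σx = 5, Σ1 = 7.
And Σx·y = -223, Σy = -23.
So MᵀM·[m, b]ᵀ = Mᵀy: [[77, 5]; [5, 7]]·[m, b]ᵀ = [-223, -23]ᵀ.
Δ = 77·7 − 5² = 514.
m = ((-223)·7 − 5·(-23))/514 = -723/257; b = (77·(-23) − 5·(-223))/514 = -328/257.

m = -2.8132, b = -1.2763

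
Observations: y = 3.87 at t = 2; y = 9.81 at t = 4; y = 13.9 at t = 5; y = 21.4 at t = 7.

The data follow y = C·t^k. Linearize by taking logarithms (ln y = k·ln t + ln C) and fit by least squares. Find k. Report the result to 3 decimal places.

Linearized form: ln y = k·ln t + ln C. From the 4 transformed points,
XᵀX = [[8.7791, 5.6348]; [5.6348, 4]], rhs = [14.3004, 9.3319]ᵀ  (here Σln t = 5.6348, Σ(ln t)² = 8.7791, Σln y = 9.3319, Σln t·ln y = 14.3004).
Solving (det = 3.3656): k = 1.37216, ln C = 0.40003.

k = 1.372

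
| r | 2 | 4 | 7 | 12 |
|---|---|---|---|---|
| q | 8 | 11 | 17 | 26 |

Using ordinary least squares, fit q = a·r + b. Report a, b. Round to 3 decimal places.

Sums needed: Σr·r = 213, Σr = 25, Σ1 = 4.
For Mᵀq: Σr·q = 491, Σq = 62.
So MᵀM·[a, b]ᵀ = Mᵀq: [[213, 25]; [25, 4]]·[a, b]ᵀ = [491, 62]ᵀ.
Eliminating b: 4·(row 1) − 25·(row 2) gives 227·a = 4·491 − 25·62 = 414, so a = 414/227.
Then b = (62 − 25·(414/227))/4 = 931/227.

a = 1.824, b = 4.101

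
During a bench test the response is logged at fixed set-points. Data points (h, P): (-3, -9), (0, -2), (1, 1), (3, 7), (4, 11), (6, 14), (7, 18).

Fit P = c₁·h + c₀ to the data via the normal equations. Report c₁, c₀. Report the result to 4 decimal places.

c₁ = 2.7151, c₀ = -1.2674

With design matrix A, AᵀA = [[120, 18]; [18, 7]] and AᵀP = [303, 40]ᵀ.
det = 120·7 − 18² = 516.
c₁ = (303·7 − 18·40)/516 = 467/172; c₀ = (120·40 − 18·303)/516 = -109/86.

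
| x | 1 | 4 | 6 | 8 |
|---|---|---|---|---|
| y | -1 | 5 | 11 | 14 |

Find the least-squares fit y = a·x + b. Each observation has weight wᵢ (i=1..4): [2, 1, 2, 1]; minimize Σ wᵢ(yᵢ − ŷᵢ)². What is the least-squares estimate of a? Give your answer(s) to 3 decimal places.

a = 2.250

From the data, Σwᵢ·x·x = 154, Σwᵢ·x = 26, Σwᵢ·1 = 6.
And Σwᵢ·x·y = 262, Σwᵢ·y = 39.
Normal equations: [[154, 26]; [26, 6]]·[a, b]ᵀ = [262, 39]ᵀ.
Eliminating b: 6·(row 1) − 26·(row 2) gives 248·a = 6·262 − 26·39 = 558, so a = 9/4.
Then b = (39 − 26·(9/4))/6 = -13/4.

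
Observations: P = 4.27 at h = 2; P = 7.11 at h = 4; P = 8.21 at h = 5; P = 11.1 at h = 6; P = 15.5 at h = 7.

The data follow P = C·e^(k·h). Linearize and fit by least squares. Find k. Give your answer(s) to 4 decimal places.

Let Y = ln P. Fitting Y = k·h + ln C by least squares:
Sums: Σh = 24.0000, Σ(h)² = 130.0000, Σln P = 10.6663, Σh·ln P = 54.9036.
Normal system: [[130.0000, 24.0000]; [24.0000, 5]]·[k, ln C]ᵀ = [54.9036, 10.6663]ᵀ.
Δ = 130.0000·5 − (24.0000)² = 74.0000; k = (54.9036·5 − 24.0000·10.6663)/74.0000 = 0.25037, ln C = (130.0000·10.6663 − 24.0000·54.9036)/74.0000 = 0.93146.

k = 0.2504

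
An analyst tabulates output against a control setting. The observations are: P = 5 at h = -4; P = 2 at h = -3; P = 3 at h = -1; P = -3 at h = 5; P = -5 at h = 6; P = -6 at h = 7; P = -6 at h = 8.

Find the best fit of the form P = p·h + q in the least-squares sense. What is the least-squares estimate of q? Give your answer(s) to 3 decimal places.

The normal system AᵀA·[p, q]ᵀ = AᵀP is [[200, 18]; [18, 7]]·[p, q]ᵀ = [-164, -10]ᵀ.
Eliminating q: 7·(row 1) − 18·(row 2) gives 1076·p = 7·(-164) − 18·(-10) = -968, so p = -242/269.
Then q = ((-10) − 18·(-242/269))/7 = 238/269.

q = 0.885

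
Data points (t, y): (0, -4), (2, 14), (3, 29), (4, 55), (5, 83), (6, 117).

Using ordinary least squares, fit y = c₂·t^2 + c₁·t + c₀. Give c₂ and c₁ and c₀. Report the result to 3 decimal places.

Normal-equation sums: Σt^2·t^2 = 2274, Σt^2·t = 440, Σt^2 = 90, Σt·t = 90, Σt = 20, Σ1 = 6.
And Σt^2·y = 7484, Σt·y = 1452, Σy = 294.
Normal equations: [[2274, 440, 90]; [440, 90, 20]; [90, 20, 6]]·[c₂, c₁, c₀]ᵀ = [7484, 1452, 294]ᵀ.
Solving the 3×3 system (Gaussian elimination) gives c₂ = 121/42, c₁ = 103/35, c₀ = -169/42.

c₂ = 2.881, c₁ = 2.943, c₀ = -4.024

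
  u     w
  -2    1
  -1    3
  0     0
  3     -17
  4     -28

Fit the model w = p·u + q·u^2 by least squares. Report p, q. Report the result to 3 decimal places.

p = -2.763, q = -1.038

Compute the Gram sums: Σu·u = 30, Σu·u^2 = 82, Σu^2·u^2 = 354.
Moment sums: Σu·w = -168, Σu^2·w = -594.
Normal equations: [[30, 82]; [82, 354]]·[p, q]ᵀ = [-168, -594]ᵀ.
Eliminating q: 354·(row 1) − 82·(row 2) gives 3896·p = 354·(-168) − 82·(-594) = -10764, so p = -2691/974.
Then q = ((-594) − 82·(-2691/974))/354 = -1011/974.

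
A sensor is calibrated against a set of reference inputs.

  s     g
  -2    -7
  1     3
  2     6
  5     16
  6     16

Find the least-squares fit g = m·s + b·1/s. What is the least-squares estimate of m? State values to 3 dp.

Normal-equation sums: Σs·s = 70, Σs·1/s = 5, Σ1/s·1/s = 1411/900.
For Aᵀg: Σs·g = 205, Σ1/s·g = 461/30.
So AᵀA·[m, b]ᵀ = Aᵀg: [[70, 5]; [5, 1411/900]]·[m, b]ᵀ = [205, 461/30]ᵀ.
Eliminating b: (1411/900)·(row 1) − 5·(row 2) gives (7627/90)·m = (1411/900)·205 − 5·(461/30) = 44021/180, so m = 44021/15254.
Then b = ((461/30) − 5·(44021/15254))/(1411/900) = 4560/7627.

m = 2.886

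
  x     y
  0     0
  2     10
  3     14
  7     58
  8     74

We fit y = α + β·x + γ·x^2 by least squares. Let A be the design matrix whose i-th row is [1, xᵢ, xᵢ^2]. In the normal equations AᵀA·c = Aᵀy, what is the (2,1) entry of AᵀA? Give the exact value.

20

Row 2 ↔ basis x, column 1 ↔ basis 1, so (AᵀA)_{2,1} = Σᵢ x = (0)·(1) + (2)·(1) + (3)·(1) + (7)·(1) + (8)·(1) = 20.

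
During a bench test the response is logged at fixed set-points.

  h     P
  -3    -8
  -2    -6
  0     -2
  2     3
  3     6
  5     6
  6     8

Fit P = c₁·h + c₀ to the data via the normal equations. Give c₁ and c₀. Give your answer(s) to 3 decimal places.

Sums needed: Σh·h = 87, Σh = 11, Σ1 = 7.
And Σh·P = 138, ΣP = 7.
MᵀM·[c₁, c₀]ᵀ = MᵀP becomes [[87, 11]; [11, 7]]·[c₁, c₀]ᵀ = [138, 7]ᵀ.
Determinant 87·7 − 11² = 488.
c₁ = (138·7 − 11·7)/488 = 889/488; c₀ = (87·7 − 11·138)/488 = -909/488.

c₁ = 1.822, c₀ = -1.863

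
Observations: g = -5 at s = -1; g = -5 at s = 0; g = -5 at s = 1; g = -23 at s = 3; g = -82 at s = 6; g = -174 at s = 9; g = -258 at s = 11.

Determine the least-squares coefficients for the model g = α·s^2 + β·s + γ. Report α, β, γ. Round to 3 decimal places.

α = -2.054, β = -0.520, γ = -3.650

From the data, Σs^2·s^2 = 22581, Σs^2·s = 2303, Σs^2 = 249, Σs·s = 249, Σs = 29, Σ1 = 7.
Right-hand side: Σs^2·g = -48481, Σs·g = -4965, Σg = -552.
Solving the 3×3 system (Gaussian elimination) gives α = -1091617/531538, β = -276443/531538, γ = -969964/265769.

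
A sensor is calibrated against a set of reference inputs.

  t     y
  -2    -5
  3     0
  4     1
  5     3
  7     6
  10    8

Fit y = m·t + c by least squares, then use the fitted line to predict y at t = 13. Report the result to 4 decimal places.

Entries of MᵀM: Σt·t = 203, Σt = 27, Σ1 = 6.
And Σt·y = 151, Σy = 13.
Determinant 203·6 − 27² = 489.
m = (151·6 − 27·13)/489 = 185/163; c = (203·13 − 27·151)/489 = -1438/489.
At t = 13: ŷ = (185/163)·(13) + (-1438/489)·(1) = 5777/489.

ŷ = 11.8139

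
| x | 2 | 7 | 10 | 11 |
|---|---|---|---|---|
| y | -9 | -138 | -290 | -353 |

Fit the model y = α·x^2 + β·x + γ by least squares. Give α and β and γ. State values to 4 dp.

Sums needed: Σx^2·x^2 = 27058, Σx^2·x = 2682, Σx^2 = 274, Σx·x = 274, Σx = 30, Σ1 = 4.
And Σx^2·y = -78511, Σx·y = -7767, Σy = -790.
Row-reducing yields α = -6745/2172, β = 1553/724, γ = -470/543.

α = -3.1054, β = 2.1450, γ = -0.8656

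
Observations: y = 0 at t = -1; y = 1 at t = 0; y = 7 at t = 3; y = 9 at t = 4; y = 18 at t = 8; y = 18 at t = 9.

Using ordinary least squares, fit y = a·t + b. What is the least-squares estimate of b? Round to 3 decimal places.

b = 1.437

With design matrix A, AᵀA = [[171, 23]; [23, 6]] and Aᵀy = [363, 53]ᵀ.
Δ = 171·6 − 23² = 497.
a = (363·6 − 23·53)/497 = 137/71; b = (171·53 − 23·363)/497 = 102/71.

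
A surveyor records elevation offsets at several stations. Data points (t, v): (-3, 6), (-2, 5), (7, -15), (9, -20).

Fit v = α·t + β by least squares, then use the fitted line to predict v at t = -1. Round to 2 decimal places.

Sums needed: Σt·t = 143, Σt = 11, Σ1 = 4.
Moment sums: Σt·v = -313, Σv = -24.
det = 143·4 − 11² = 451.
α = ((-313)·4 − 11·(-24))/451 = -988/451; β = (143·(-24) − 11·(-313))/451 = 1/41.
At t = -1: v̂ = (-988/451)·(-1) + (1/41)·(1) = 999/451.

v̂ = 2.22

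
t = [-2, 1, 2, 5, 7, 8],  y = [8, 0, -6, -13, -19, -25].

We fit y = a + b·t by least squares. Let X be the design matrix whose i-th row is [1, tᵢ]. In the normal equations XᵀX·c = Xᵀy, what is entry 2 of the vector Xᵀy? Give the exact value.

-426

Entry 2 ↔ basis t, so (Xᵀy)_{2} = Σᵢ (t)·yᵢ = (-2)·(8) + (1)·(0) + (2)·(-6) + (5)·(-13) + (7)·(-19) + (8)·(-25) = -426.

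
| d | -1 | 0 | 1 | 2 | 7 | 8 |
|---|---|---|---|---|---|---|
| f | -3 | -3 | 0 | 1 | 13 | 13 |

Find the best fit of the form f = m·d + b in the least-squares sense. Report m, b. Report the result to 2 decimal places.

Sums needed: Σd·d = 119, Σd = 17, Σ1 = 6.
Moment sums: Σd·f = 200, Σf = 21.
Normal equations: [[119, 17]; [17, 6]]·[m, b]ᵀ = [200, 21]ᵀ.
Δ = 119·6 − 17² = 425.
m = (200·6 − 17·21)/425 = 843/425; b = (119·21 − 17·200)/425 = -53/25.

m = 1.98, b = -2.12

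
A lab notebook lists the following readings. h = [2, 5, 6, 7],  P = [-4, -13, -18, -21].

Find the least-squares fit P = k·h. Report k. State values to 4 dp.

k = -2.8772

From the data, Σh·h = 114.
And Σh·P = -328.
XᵀX·[k]ᵀ = XᵀP becomes [[114]]·[k]ᵀ = [-328]ᵀ.
k = (-328)/114 = -2.87719.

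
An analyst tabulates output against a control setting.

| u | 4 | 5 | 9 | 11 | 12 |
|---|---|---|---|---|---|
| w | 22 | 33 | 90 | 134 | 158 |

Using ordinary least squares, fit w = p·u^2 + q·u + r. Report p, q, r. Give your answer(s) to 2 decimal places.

p = 1.11, q = -0.78, r = 8.15

Sums needed: Σu^2·u^2 = 42819, Σu^2·u = 3977, Σu^2 = 387, Σu·u = 387, Σu = 41, Σ1 = 5.
Moment sums: Σu^2·w = 47433, Σu·w = 4433, Σw = 437.
Inverting the 3×3 Gram matrix, [p, q, r]ᵀ = [633/572, -447/572, 106/13]ᵀ.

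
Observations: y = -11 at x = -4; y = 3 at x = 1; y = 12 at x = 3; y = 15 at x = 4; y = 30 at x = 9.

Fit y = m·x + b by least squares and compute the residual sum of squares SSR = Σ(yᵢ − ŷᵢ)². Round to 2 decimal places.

SSR = 4.37

Forming MᵀM = [[123, 13]; [13, 5]] and Mᵀy = [413, 49]ᵀ gives MᵀM·[m, b]ᵀ = Mᵀy.
det = 123·5 − 13² = 446.
m = (413·5 − 13·49)/446 = 714/223; b = (123·49 − 13·413)/446 = 329/223.
Residuals: 74/223, -374/223, 205/223, 160/223, -65/223; SSR = 974/223.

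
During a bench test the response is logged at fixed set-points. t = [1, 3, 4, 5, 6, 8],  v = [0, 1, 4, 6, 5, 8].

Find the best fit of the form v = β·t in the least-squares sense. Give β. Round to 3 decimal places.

β = 0.947

Entries of MᵀM: Σt·t = 151.
For Mᵀv: Σt·v = 143.
MᵀM·[β]ᵀ = Mᵀv becomes [[151]]·[β]ᵀ = [143]ᵀ.
Hence β = 143 / 151 ≈ 0.94702.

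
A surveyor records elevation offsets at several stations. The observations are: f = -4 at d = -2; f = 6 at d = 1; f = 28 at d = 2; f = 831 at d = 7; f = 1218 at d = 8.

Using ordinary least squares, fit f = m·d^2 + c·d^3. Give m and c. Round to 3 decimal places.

m = 2.782, c = 2.029

The normal system MᵀM·[m, c]ᵀ = Mᵀf is [[6530, 49576]; [49576, 379922]]·[m, c]ᵀ = [118773, 908911]ᵀ.
Eliminating c: 379922·(row 1) − 49576·(row 2) gives 23110884·m = 379922·118773 − 49576·908911 = 64303970, so m = 32151985/11555442.
Then c = (908911 − 49576·(32151985/11555442))/379922 = 23449291/11555442.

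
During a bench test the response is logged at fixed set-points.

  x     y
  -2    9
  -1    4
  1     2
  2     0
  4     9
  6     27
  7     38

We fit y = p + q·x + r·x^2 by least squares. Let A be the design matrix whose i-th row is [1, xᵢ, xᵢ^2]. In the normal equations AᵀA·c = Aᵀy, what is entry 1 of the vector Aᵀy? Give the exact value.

89

Entry 1 ↔ basis 1, so (Aᵀy)_{1} = Σᵢ yᵢ = (1)·(9) + (1)·(4) + (1)·(2) + (1)·(0) + (1)·(9) + (1)·(27) + (1)·(38) = 89.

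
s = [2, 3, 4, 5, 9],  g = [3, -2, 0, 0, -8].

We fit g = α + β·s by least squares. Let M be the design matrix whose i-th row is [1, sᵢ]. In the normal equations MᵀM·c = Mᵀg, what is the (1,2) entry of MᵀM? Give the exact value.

23

Row 1 ↔ basis 1, column 2 ↔ basis s, so (MᵀM)_{1,2} = Σᵢ s = (1)·(2) + (1)·(3) + (1)·(4) + (1)·(5) + (1)·(9) = 23.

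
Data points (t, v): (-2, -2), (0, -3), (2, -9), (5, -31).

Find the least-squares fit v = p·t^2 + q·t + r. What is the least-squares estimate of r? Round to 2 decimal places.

r = -2.63

From the data, Σt^2·t^2 = 657, Σt^2·t = 125, Σt^2 = 33, Σt·t = 33, Σt = 5, Σ1 = 4.
Right-hand side: Σt^2·v = -819, Σt·v = -169, Σv = -45.
Inverting the 3×3 Gram matrix, [p, q, r]ᵀ = [-5069/6556, -11763/6556, -4308/1639]ᵀ.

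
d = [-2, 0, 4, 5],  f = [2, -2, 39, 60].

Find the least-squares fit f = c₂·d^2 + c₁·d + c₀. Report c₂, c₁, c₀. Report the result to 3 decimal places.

Forming XᵀX = [[897, 181, 45]; [181, 45, 7]; [45, 7, 4]] and Xᵀf = [2132, 452, 99]ᵀ gives XᵀX·[c₂, c₁, c₀]ᵀ = Xᵀf.
Row-reducing yields c₂ = 9691/4684, c₁ = 9611/4684, c₀ = -4957/2342.

c₂ = 2.069, c₁ = 2.052, c₀ = -2.117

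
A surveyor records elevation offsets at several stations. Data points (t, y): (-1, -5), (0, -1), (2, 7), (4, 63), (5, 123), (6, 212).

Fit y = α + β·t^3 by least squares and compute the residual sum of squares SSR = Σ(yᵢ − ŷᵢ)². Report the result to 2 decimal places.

SSR = 8.64

MᵀM·[α, β]ᵀ = Mᵀy reads: 6·α + 412·β = 399;  412·α + 66442·β = 65260.
(Σ1 = 6, Σt^3 = 412, Σt^3·t^3 = 66442, Σy = 399, Σt^3·y = 65260.)
det = 6·66442 − 412² = 228908.
α = (399·66442 − 412·65260)/228908 = -188381/114454; β = (6·65260 − 412·399)/228908 = 56793/57227.
Residuals: -270303/114454, 73927/114454, 80871/114454, 129479/114454, 67973/114454, -81947/114454; SSR = 988777/114454.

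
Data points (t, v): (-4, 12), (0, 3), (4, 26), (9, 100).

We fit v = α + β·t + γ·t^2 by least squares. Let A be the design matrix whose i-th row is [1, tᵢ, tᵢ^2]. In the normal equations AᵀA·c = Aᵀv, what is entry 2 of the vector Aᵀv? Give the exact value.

Entry 2 ↔ basis t, so (Aᵀv)_{2} = Σᵢ (t)·vᵢ = (-4)·(12) + (0)·(3) + (4)·(26) + (9)·(100) = 956.

956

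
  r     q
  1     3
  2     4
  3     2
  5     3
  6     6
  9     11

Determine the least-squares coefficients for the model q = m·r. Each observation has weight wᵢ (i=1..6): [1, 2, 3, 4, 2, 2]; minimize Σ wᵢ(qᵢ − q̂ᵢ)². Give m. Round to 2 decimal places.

AᵀWA·[m]ᵀ = AᵀWq reads: 370·m = 367.
Hence m = 367 / 370 ≈ 0.991892.

m = 0.99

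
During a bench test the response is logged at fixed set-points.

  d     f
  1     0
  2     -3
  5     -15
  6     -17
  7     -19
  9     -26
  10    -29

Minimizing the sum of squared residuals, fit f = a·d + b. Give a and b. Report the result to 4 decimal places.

Normal-equation sums: Σd·d = 296, Σd = 40, Σ1 = 7.
Moment sums: Σd·f = -840, Σf = -109.
det = 296·7 − 40² = 472.
a = ((-840)·7 − 40·(-109))/472 = -190/59; b = (296·(-109) − 40·(-840))/472 = 167/59.

a = -3.2203, b = 2.8305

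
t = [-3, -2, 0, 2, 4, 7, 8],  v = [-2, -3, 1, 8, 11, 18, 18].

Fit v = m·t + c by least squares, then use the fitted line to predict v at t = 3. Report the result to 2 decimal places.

v̂ = 8.76

The normal system XᵀX·[m, c]ᵀ = Xᵀv is [[146, 16]; [16, 7]]·[m, c]ᵀ = [342, 51]ᵀ.
Δ = 146·7 − 16² = 766.
m = (342·7 − 16·51)/766 = 789/383; c = (146·51 − 16·342)/766 = 987/383.
At t = 3: v̂ = (789/383)·(3) + (987/383)·(1) = 3354/383.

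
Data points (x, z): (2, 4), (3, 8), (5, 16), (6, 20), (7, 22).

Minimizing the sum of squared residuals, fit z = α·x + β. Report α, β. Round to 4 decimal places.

Sums needed: Σx·x = 123, Σx = 23, Σ1 = 5.
Moment sums: Σx·z = 386, Σz = 70.
det = 123·5 − 23² = 86.
α = (386·5 − 23·70)/86 = 160/43; β = (123·70 − 23·386)/86 = -134/43.

α = 3.7209, β = -3.1163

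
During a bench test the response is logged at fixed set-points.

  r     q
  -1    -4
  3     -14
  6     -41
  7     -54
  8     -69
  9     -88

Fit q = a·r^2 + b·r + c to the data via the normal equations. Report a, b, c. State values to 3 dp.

With design matrix X, XᵀX = [[14436, 1826, 240]; [1826, 240, 32]; [240, 32, 6]] and Xᵀq = [-15796, -2006, -270]ᵀ.
Inverting the 3×3 Gram matrix, [a, b, c]ᵀ = [-431/429, -36/143, -1489/429]ᵀ.

a = -1.005, b = -0.252, c = -3.471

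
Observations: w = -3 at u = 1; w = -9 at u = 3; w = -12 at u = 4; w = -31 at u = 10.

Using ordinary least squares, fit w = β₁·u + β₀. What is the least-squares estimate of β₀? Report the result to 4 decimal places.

Forming AᵀA = [[126, 18]; [18, 4]] and Aᵀw = [-388, -55]ᵀ gives AᵀA·[β₁, β₀]ᵀ = Aᵀw.
Determinant 126·4 − 18² = 180.
β₁ = ((-388)·4 − 18·(-55))/180 = -281/90; β₀ = (126·(-55) − 18·(-388))/180 = 3/10.

β₀ = 0.3000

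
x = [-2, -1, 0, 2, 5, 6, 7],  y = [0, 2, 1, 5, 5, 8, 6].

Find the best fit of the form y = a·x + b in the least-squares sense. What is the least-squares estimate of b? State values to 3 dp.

Sums needed: Σx·x = 119, Σx = 17, Σ1 = 7.
Moment sums: Σx·y = 123, Σy = 27.
So AᵀA·[a, b]ᵀ = Aᵀy: [[119, 17]; [17, 7]]·[a, b]ᵀ = [123, 27]ᵀ.
det = 119·7 − 17² = 544.
a = (123·7 − 17·27)/544 = 201/272; b = (119·27 − 17·123)/544 = 33/16.

b = 2.063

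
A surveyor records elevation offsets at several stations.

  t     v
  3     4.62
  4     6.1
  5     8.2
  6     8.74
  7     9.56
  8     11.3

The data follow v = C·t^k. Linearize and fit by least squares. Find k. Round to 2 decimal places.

k = 0.88

Linearized form: ln v = k·ln t + ln C. From the 6 transformed points,
Sums: Σln t = 9.9115, Σ(ln t)² = 17.0401, Σln v = 12.2931, Σln t·ln v = 20.8943.
Normal system: [[17.0401, 9.9115]; [9.9115, 6]]·[k, ln C]ᵀ = [20.8943, 12.2931]ᵀ.
Slope k = (n·Σln t·ln v − Σln t·Σln v)/(n·Σ(ln t)² − (Σln t)²) = (6·20.8943 − 9.9115·12.2931)/4.0036 = 0.87994; ln C = (Σln v − k·Σln t)/n = 0.59527.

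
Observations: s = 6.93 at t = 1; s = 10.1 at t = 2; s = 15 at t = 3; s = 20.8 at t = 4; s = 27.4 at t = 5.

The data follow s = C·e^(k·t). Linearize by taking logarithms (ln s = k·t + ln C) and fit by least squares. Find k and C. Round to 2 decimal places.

k = 0.35, C = 5.05

With ln sᵢ as the transformed response and tᵢ as the regressor:
AᵀA = [[55.0000, 15.0000]; [15.0000, 5]], rhs = [43.3776, 13.3019]ᵀ  (here Σt = 15.0000, Σ(t)² = 55.0000, Σln s = 13.3019, Σt·ln s = 43.3776).
Δ = 55.0000·5 − (15.0000)² = 50.0000; k = (43.3776·5 − 15.0000·13.3019)/50.0000 = 0.34718, ln C = (55.0000·13.3019 − 15.0000·43.3776)/50.0000 = 1.61885, so C = exp(1.61885) = 5.04730.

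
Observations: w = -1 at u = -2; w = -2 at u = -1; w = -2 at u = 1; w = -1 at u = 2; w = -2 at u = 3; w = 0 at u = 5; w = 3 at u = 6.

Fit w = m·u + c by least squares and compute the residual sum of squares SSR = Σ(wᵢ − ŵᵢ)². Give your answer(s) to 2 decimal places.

Compute the Gram sums: Σu·u = 80, Σu = 14, Σ1 = 7.
For Mᵀw: Σu·w = 12, Σw = -5.
MᵀM·[m, c]ᵀ = Mᵀw becomes [[80, 14]; [14, 7]]·[m, c]ᵀ = [12, -5]ᵀ.
Δ = 80·7 − 14² = 364.
m = (12·7 − 14·(-5))/364 = 11/26; c = (80·(-5) − 14·12)/364 = -142/91.
Residuals: 128/91, -3/182, -157/182, -2/7, -311/182, -101/182, 184/91; SSR = 921/91.

SSR = 10.12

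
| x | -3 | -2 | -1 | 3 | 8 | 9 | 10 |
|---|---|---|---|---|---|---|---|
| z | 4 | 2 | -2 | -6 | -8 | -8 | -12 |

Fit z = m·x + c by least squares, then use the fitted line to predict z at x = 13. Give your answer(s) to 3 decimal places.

The normal equations are: 268·m + 24·c = -288;  24·m + 7·c = -30.
Δ = 268·7 − 24² = 1300.
m = ((-288)·7 − 24·(-30))/1300 = -324/325; c = (268·(-30) − 24·(-288))/1300 = -282/325.
At x = 13: ẑ = (-324/325)·(13) + (-282/325)·(1) = -4494/325.

ẑ = -13.828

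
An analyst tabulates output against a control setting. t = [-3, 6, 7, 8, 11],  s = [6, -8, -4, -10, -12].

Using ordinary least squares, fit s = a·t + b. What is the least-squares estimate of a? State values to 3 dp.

a = -1.296

The normal equations are: 279·a + 29·b = -306;  29·a + 5·b = -28.
Δ = 279·5 − 29² = 554.
a = ((-306)·5 − 29·(-28))/554 = -359/277; b = (279·(-28) − 29·(-306))/554 = 531/277.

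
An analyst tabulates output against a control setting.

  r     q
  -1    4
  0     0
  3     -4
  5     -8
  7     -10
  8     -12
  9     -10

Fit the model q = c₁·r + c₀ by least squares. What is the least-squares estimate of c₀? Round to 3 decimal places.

c₀ = 0.798

AᵀA·[c₁, c₀]ᵀ = Aᵀq reads: 229·c₁ + 31·c₀ = -312;  31·c₁ + 7·c₀ = -40.
(Σr·r = 229, Σr = 31, Σ1 = 7, Σr·q = -312, Σq = -40.)
Eliminating c₀: 7·(row 1) − 31·(row 2) gives 642·c₁ = 7·(-312) − 31·(-40) = -944, so c₁ = -472/321.
Then c₀ = ((-40) − 31·(-472/321))/7 = 256/321.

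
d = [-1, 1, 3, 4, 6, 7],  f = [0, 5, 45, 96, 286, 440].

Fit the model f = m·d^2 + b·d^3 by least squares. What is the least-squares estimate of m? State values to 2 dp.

m = 1.98

Entries of AᵀA: Σd^2·d^2 = 4036, Σd^2·d^3 = 25850, Σd^3·d^3 = 169132.
Moment sums: Σd^2·f = 33802, Σd^3·f = 220060.
AᵀA·[m, b]ᵀ = Aᵀf becomes [[4036, 25850]; [25850, 169132]]·[m, b]ᵀ = [33802, 220060]ᵀ.
Eliminating b: 169132·(row 1) − 25850·(row 2) gives 14394252·m = 169132·33802 − 25850·220060 = 28448864, so m = 7112216/3598563.
Then b = (220060 − 25850·(7112216/3598563))/169132 = 3595115/3598563.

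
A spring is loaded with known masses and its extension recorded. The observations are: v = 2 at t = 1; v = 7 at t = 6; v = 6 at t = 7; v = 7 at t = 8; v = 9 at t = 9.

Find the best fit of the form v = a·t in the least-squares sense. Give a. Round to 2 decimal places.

Sums needed: Σt·t = 231.
For Xᵀv: Σt·v = 223.
Normal equations: [[231]]·[a]ᵀ = [223]ᵀ.
a = 223/231 = 0.965368.

a = 0.97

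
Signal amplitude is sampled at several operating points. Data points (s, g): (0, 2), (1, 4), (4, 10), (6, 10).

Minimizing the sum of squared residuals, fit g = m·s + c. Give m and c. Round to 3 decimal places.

With design matrix A, AᵀA = [[53, 11]; [11, 4]] and Aᵀg = [104, 26]ᵀ.
det = 53·4 − 11² = 91.
m = (104·4 − 11·26)/91 = 10/7; c = (53·26 − 11·104)/91 = 18/7.

m = 1.429, c = 2.571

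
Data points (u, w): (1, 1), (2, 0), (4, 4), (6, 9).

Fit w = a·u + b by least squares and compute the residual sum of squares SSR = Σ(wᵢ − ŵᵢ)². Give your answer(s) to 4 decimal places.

Entries of XᵀX: Σu·u = 57, Σu = 13, Σ1 = 4.
Right-hand side: Σu·w = 71, Σw = 14.
Δ = 57·4 − 13² = 59.
a = (71·4 − 13·14)/59 = 102/59; b = (57·14 − 13·71)/59 = -125/59.
Residuals: 82/59, -79/59, -47/59, 44/59; SSR = 290/59.

SSR = 4.9153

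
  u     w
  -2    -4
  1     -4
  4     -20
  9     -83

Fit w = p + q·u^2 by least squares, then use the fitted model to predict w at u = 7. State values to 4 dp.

ŵ = -51.2472

Entries of XᵀX: Σ1 = 4, Σu^2 = 102, Σu^2·u^2 = 6834.
Right-hand side: Σw = -111, Σu^2·w = -7063.
Normal equations: [[4, 102]; [102, 6834]]·[p, q]ᵀ = [-111, -7063]ᵀ.
det = 4·6834 − 102² = 16932.
p = ((-111)·6834 − 102·(-7063))/16932 = -187/83; q = (4·(-7063) − 102·(-111))/16932 = -8465/8466.
At u = 7: ŵ = (-187/83)·(1) + (-8465/8466)·(49) = -433859/8466.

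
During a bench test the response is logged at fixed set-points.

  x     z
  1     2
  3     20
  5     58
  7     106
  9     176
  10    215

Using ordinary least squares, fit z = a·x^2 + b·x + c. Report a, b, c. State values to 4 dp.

a = 2.0234, b = 1.4461, c = -1.6337

Normal-equation sums: Σx^2·x^2 = 19669, Σx^2·x = 2225, Σx^2 = 265, Σx·x = 265, Σx = 35, Σ1 = 6.
Moment sums: Σx^2·z = 42582, Σx·z = 4828, Σz = 577.
MᵀM·[a, b, c]ᵀ = Mᵀz becomes [[19669, 2225, 265]; [2225, 265, 35]; [265, 35, 6]]·[a, b, c]ᵀ = [42582, 4828, 577]ᵀ.
Solving the 3×3 system (Gaussian elimination) gives a = 14119/6978, b = 50453/34890, c = -1900/1163.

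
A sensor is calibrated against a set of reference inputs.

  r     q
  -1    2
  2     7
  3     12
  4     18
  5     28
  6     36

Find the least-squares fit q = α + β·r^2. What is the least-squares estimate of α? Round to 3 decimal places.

α = 2.593

Setting ∂/∂α … = 0 gives: 6·α + 91·β = 103;  91·α + 2275·β = 2422.
Determinant 6·2275 − 91² = 5369.
α = (103·2275 − 91·2422)/5369 = 153/59; β = (6·2422 − 91·103)/5369 = 737/767.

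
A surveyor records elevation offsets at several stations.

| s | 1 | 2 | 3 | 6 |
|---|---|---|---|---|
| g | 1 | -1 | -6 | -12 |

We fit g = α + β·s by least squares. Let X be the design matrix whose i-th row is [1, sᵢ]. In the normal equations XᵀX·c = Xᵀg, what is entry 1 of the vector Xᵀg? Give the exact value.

Entry 1 ↔ basis 1, so (Xᵀg)_{1} = Σᵢ gᵢ = (1)·(1) + (1)·(-1) + (1)·(-6) + (1)·(-12) = -18.

-18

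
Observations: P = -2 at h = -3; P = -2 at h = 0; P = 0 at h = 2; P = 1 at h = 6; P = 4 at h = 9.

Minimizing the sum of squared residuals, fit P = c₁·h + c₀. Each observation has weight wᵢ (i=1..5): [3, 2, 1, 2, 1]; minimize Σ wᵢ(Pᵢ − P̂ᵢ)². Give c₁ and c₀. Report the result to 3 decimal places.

c₁ = 0.445, c₀ = -1.137

The normal system AᵀWA·[c₁, c₀]ᵀ = AᵀWP is [[184, 14]; [14, 9]]·[c₁, c₀]ᵀ = [66, -4]ᵀ.
Determinant 184·9 − 14² = 1460.
c₁ = (66·9 − 14·(-4))/1460 = 65/146; c₀ = (184·(-4) − 14·66)/1460 = -83/73.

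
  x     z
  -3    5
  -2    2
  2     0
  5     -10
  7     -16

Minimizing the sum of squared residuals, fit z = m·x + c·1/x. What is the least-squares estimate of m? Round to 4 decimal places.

m = -2.4034

Forming MᵀM = [[91, 5]; [5, 14807/22050]] and Mᵀz = [-181, -146/21]ᵀ gives MᵀM·[m, c]ᵀ = Mᵀz.
Eliminating c: (14807/22050)·(row 1) − 5·(row 2) gives (113741/3150)·m = (14807/22050)·(-181) − 5·(-146/21) = -1913567/22050, so m = -1913567/796187.
Then c = ((-146/21) − 5·(-1913567/796187))/(14807/22050) = 857850/113741.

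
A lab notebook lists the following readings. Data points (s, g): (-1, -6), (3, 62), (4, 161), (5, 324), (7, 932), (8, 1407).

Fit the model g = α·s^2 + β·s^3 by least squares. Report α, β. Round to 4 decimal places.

α = -1.9972, β = 2.9990

Entries of XᵀX: Σs^2·s^2 = 7460, Σs^2·s^3 = 53966, Σs^3·s^3 = 400244.
Moment sums: Σs^2·g = 146944, Σs^3·g = 1092544.
Normal equations: [[7460, 53966]; [53966, 400244]]·[α, β]ᵀ = [146944, 1092544]ᵀ.
Eliminating β: 400244·(row 1) − 53966·(row 2) gives 73491084·α = 400244·146944 − 53966·1092544 = -146775168, so α = -4077088/2041419.
Then β = (1092544 − 53966·(-4077088/2041419))/400244 = 6122176/2041419.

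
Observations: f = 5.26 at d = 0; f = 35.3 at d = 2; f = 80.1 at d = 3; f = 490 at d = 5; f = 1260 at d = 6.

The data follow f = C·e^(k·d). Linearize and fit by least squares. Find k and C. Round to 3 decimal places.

k = 0.907, C = 5.401

Let Y = ln f. Fitting Y = k·d + ln C by least squares:
Σd = 16.0000, Σ(d)² = 74.0000, Σln f = 22.9406, Σd·ln f = 94.0828.
Equations: 74.0000·k + 16.0000·ln C = 94.0828;  16.0000·k + 5·ln C = 22.9406.
Solving (det = 114.0000): k = 0.90671, ln C = 1.68664, so C = exp(1.68664) = 5.40128.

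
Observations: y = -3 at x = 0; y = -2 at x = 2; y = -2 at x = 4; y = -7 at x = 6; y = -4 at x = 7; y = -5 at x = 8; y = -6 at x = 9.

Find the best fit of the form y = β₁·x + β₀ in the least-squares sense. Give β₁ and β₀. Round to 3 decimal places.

β₁ = -0.414, β₀ = -2.013

Compute the Gram sums: Σx·x = 250, Σx = 36, Σ1 = 7.
Moment sums: Σx·y = -176, Σy = -29.
Determinant 250·7 − 36² = 454.
β₁ = ((-176)·7 − 36·(-29))/454 = -94/227; β₀ = (250·(-29) − 36·(-176))/454 = -457/227.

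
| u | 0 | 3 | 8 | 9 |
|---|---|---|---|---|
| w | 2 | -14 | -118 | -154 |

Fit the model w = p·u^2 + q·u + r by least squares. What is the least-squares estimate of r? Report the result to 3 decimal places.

Setting ∂/∂p … = 0 gives: 10738·p + 1268·q + 154·r = -20152;  1268·p + 154·q + 20·r = -2372;  154·p + 20·q + 4·r = -284.
Inverting the 3×3 Gram matrix, [p, q, r]ᵀ = [-3946/1947, 2066/1947, 1118/649]ᵀ.

r = 1.723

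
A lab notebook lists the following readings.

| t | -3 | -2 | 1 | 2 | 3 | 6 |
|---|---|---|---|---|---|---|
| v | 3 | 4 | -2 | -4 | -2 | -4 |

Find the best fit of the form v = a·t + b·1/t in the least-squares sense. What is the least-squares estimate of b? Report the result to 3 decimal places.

b = -2.465

Sums needed: Σt·t = 63, Σt·1/t = 6, Σ1/t·1/t = 7/4.
Right-hand side: Σt·v = -57, Σ1/t·v = -25/3.
So AᵀA·[a, b]ᵀ = Aᵀv: [[63, 6]; [6, 7/4]]·[a, b]ᵀ = [-57, -25/3]ᵀ.
Eliminating b: (7/4)·(row 1) − 6·(row 2) gives (297/4)·a = (7/4)·(-57) − 6·(-25/3) = -199/4, so a = -199/297.
Then b = ((-25/3) − 6·(-199/297))/(7/4) = -244/99.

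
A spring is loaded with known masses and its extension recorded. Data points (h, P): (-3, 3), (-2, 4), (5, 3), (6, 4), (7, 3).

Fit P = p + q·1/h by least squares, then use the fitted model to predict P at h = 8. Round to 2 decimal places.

P̂ = 3.31

From the data, Σ1 = 5, Σ1/h = -34/105, Σ1/h·1/h = 9907/22050.
And ΣP = 17, Σ1/h·P = -137/105.
XᵀX·[p, q]ᵀ = XᵀP becomes [[5, -34/105]; [-34/105, 9907/22050]]·[p, q]ᵀ = [17, -137/105]ᵀ.
det = 5·(9907/22050) − (-34/105)² = 5247/2450.
p = (17·(9907/22050) − (-34/105)·(-137/105))/(5247/2450) = 159103/47223; q = (5·(-137/105) − (-34/105)·17)/(5247/2450) = -7490/15741.
At h = 8: P̂ = (159103/47223)·(1) + (-7490/15741)·(1/8) = 625177/188892.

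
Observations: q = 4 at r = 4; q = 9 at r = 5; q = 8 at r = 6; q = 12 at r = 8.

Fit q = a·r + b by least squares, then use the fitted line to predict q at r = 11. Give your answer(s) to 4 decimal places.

q̂ = 17.4000

Normal-equation sums: Σr·r = 141, Σr = 23, Σ1 = 4.
Right-hand side: Σr·q = 205, Σq = 33.
Normal equations: [[141, 23]; [23, 4]]·[a, b]ᵀ = [205, 33]ᵀ.
det = 141·4 − 23² = 35.
a = (205·4 − 23·33)/35 = 61/35; b = (141·33 − 23·205)/35 = -62/35.
At r = 11: q̂ = (61/35)·(11) + (-62/35)·(1) = 87/5.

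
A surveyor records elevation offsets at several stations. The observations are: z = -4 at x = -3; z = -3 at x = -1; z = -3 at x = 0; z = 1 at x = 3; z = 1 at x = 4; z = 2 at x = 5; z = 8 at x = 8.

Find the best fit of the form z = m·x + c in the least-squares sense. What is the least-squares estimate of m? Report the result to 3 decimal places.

m = 1.046

Sums needed: Σx·x = 124, Σx = 16, Σ1 = 7.
Right-hand side: Σx·z = 96, Σz = 2.
So AᵀA·[m, c]ᵀ = Aᵀz: [[124, 16]; [16, 7]]·[m, c]ᵀ = [96, 2]ᵀ.
Δ = 124·7 − 16² = 612.
m = (96·7 − 16·2)/612 = 160/153; c = (124·2 − 16·96)/612 = -322/153.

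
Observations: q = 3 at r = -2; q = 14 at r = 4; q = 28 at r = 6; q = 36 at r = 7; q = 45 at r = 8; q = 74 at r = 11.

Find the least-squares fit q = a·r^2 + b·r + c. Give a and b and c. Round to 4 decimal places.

Compute the Gram sums: Σr^2·r^2 = 22706, Σr^2·r = 2458, Σr^2 = 290, Σr·r = 290, Σr = 34, Σ1 = 6.
Right-hand side: Σr^2·q = 14842, Σr·q = 1644, Σq = 200.
Normal equations: [[22706, 2458, 290]; [2458, 290, 34]; [290, 34, 6]]·[a, b, c]ᵀ = [14842, 1644, 200]ᵀ.
Inverting the 3×3 Gram matrix, [a, b, c]ᵀ = [32891/68280, 82943/68280, 36043/11380]ᵀ.

a = 0.4817, b = 1.2147, c = 3.1672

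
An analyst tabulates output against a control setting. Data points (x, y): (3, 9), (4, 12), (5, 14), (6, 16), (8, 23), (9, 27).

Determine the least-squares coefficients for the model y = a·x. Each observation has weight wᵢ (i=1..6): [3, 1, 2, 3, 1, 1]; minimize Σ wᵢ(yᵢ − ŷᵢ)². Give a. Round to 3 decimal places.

Forming AᵀWA = [[346]] and AᵀWy = [984]ᵀ gives AᵀWA·[a]ᵀ = AᵀWy.
a = 984/346 = 2.84393.

a = 2.844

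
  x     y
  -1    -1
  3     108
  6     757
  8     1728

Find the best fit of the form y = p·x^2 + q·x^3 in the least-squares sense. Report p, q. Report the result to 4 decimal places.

p = 3.0642, q = 2.9922

Sums needed: Σx^2·x^2 = 5474, Σx^2·x^3 = 40786, Σx^3·x^3 = 309530.
And Σx^2·y = 138815, Σx^3·y = 1051165.
Normal equations: [[5474, 40786]; [40786, 309530]]·[p, q]ᵀ = [138815, 1051165]ᵀ.
Eliminating q: 309530·(row 1) − 40786·(row 2) gives 30869424·p = 309530·138815 − 40786·1051165 = 94591260, so p = 875845/285828.
Then q = (1051165 − 40786·(875845/285828))/309530 = 855265/285828.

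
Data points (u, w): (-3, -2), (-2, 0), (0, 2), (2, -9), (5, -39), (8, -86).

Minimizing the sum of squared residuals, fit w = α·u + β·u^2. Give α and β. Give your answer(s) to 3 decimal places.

α = -2.433, β = -1.045

With design matrix A, AᵀA = [[106, 610]; [610, 4834]] and Aᵀw = [-895, -6533]ᵀ.
Eliminating β: 4834·(row 1) − 610·(row 2) gives 140304·α = 4834·(-895) − 610·(-6533) = -341300, so α = -85325/35076.
Then β = ((-6533) − 610·(-85325/35076))/4834 = -36637/35076.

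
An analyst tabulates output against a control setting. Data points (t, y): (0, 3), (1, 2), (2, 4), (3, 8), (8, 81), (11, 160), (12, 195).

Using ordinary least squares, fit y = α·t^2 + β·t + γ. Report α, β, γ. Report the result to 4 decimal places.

α = 1.5678, β = -2.8833, γ = 3.1319

Setting ∂/∂α … = 0 gives: 39571·α + 3607·β + 343·γ = 52714;  3607·α + 343·β + 37·γ = 4782;  343·α + 37·β + 7·γ = 453.
(Σt^2·t^2 = 39571, Σt^2·t = 3607, Σt^2 = 343, Σt·t = 343, Σt = 37, Σ1 = 7, Σt^2·y = 52714, Σt·y = 4782, Σy = 453.)
Inverting the 3×3 Gram matrix, [α, β, γ]ᵀ = [251737/160566, -66137/22938, 251435/80283]ᵀ.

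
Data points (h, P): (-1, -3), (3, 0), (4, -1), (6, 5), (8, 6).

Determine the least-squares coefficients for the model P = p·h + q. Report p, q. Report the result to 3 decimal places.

Entries of XᵀX: Σh·h = 126, Σh = 20, Σ1 = 5.
For XᵀP: Σh·P = 77, ΣP = 7.
So XᵀX·[p, q]ᵀ = XᵀP: [[126, 20]; [20, 5]]·[p, q]ᵀ = [77, 7]ᵀ.
Δ = 126·5 − 20² = 230.
p = (77·5 − 20·7)/230 = 49/46; q = (126·7 − 20·77)/230 = -329/115.

p = 1.065, q = -2.861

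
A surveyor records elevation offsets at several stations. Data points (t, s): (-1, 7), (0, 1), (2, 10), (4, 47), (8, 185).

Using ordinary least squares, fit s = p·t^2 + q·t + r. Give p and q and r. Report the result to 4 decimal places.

Sums needed: Σt^2·t^2 = 4369, Σt^2·t = 583, Σt^2 = 85, Σt·t = 85, Σt = 13, Σ1 = 5.
For Xᵀs: Σt^2·s = 12639, Σt·s = 1681, Σs = 250.
XᵀX·[p, q, r]ᵀ = Xᵀs becomes [[4369, 583, 85]; [583, 85, 13]; [85, 13, 5]]·[p, q, r]ᵀ = [12639, 1681, 250]ᵀ.
Row-reducing yields p = 140737/46662, q = -55435/46662, r = 14117/7777.

p = 3.0161, q = -1.1880, r = 1.8152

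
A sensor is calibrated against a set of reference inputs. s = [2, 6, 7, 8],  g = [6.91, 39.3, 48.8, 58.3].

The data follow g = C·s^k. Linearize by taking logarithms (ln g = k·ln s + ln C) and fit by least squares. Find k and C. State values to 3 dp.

k = 1.552, C = 2.370

Linearized form: ln g = k·ln s + ln C. From the 4 transformed points,
Σln s = 6.5103, Σ(ln s)² = 11.8015, Σln g = 13.5575, Σln s·ln g = 23.9371.
Equations: 11.8015·k + 6.5103·ln C = 23.9371;  6.5103·k + 4·ln C = 13.5575.
Solving (det = 4.8225): k = 1.55221, ln C = 0.86307, so C = exp(0.86307) = 2.37042.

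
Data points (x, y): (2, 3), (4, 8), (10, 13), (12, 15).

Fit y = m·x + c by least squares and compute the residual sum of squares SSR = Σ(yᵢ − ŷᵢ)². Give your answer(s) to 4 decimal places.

SSR = 4.0294

MᵀM·[m, c]ᵀ = Mᵀy reads: 264·m + 28·c = 348;  28·m + 4·c = 39.
(Σx·x = 264, Σx = 28, Σ1 = 4, Σx·y = 348, Σy = 39.)
det = 264·4 − 28² = 272.
m = (348·4 − 28·39)/272 = 75/68; c = (264·39 − 28·348)/272 = 69/34.
Residuals: -21/17, 53/34, -1/17, -9/34; SSR = 137/34.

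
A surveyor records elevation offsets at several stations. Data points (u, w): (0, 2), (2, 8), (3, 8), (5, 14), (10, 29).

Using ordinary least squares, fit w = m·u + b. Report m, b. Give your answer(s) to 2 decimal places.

The normal system MᵀM·[m, b]ᵀ = Mᵀw is [[138, 20]; [20, 5]]·[m, b]ᵀ = [400, 61]ᵀ.
det = 138·5 − 20² = 290.
m = (400·5 − 20·61)/290 = 78/29; b = (138·61 − 20·400)/290 = 209/145.

m = 2.69, b = 1.44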